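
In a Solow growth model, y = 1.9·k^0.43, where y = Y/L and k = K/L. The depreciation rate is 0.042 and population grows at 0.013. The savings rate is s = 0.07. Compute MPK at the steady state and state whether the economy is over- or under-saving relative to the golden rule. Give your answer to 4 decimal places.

under-saving; MPK ≈ 0.3379

Capital per worker breaks even when investment replaces (n + δ)·k; here n + δ = 0.055.
Steady-state k*: s·A·k^0.43 = 0.055·k gives k* = (0.07·1.9/0.055)^(1/0.57) ≈ 4.7075.
MPK = 0.43·1.9·4.7075^(-0.57) ≈ 0.3379.
MPK > n+δ = 0.055, so the economy is dynamically efficient (under-saving).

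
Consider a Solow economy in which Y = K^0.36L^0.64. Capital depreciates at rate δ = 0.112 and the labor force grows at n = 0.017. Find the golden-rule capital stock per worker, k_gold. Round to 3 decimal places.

k_gold ≈ 4.971

Break-even investment rate: n + δ = 0.017 + 0.112 = 0.129.
At the golden rule the marginal product of capital equals n+δ: 0.36·k^(0.36−1) = 0.129. Solving, k_gold = (0.36/0.129)^(1/0.64) ≈ 4.9708.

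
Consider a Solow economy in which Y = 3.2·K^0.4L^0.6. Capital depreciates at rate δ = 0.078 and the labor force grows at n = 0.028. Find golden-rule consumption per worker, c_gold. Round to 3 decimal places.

Capital per worker breaks even when investment replaces (n + δ)·k; here n + δ = 0.106.
At the golden rule the marginal product of capital equals n+δ: 0.4·3.2·k^(0.4−1) = 0.106. Solving, k_gold = (0.4·3.2/0.106)^(1/0.6) ≈ 63.5585.
y_gold = 3.2·63.5585^0.4 ≈ 16.8430.
c_gold = y_gold − (n+δ)·k_gold = 16.8430 − 0.106·63.5585 ≈ 10.1058.

c_gold ≈ 10.106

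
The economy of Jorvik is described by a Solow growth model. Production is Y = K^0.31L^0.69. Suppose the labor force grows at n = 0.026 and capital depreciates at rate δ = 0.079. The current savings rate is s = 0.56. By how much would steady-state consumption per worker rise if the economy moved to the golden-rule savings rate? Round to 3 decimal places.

Break-even investment rate: n + δ = 0.026 + 0.079 = 0.105.
Current steady state (s = 0.56): k* = (0.56/0.105)^(1/0.69) ≈ 11.3141, y* = 11.3141^0.31 ≈ 2.1214, c* = (1−0.56)·2.1214 ≈ 0.9334.
Maximizing c = f(k) − (n+δ)·k gives f'(k) = n+δ, i.e. 0.31·k^(0.31−1) = 0.105, so k_gold = (0.31/0.105)^(1/0.69) ≈ 4.8019.
y_gold = 4.8019^0.31 ≈ 1.6264, c_gold = y_gold − 0.105·k_gold ≈ 1.1222.
Gain: Δc = 1.1222 − 0.9334 ≈ 0.1888.

Δc ≈ 0.189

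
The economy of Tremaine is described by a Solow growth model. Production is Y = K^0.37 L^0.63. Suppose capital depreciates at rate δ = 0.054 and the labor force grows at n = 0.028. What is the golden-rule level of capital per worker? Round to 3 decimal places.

n + δ = 0.028 + 0.054 = 0.082.
Golden rule sets MPK = n+δ: 0.37·k^(0.37−1) = 0.082, so k_gold = (0.37/0.082)^(1/0.63) ≈ 10.9323.

k_gold ≈ 10.932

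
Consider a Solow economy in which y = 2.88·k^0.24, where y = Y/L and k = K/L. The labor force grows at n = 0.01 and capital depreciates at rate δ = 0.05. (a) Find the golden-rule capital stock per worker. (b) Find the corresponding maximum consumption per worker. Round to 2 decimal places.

(a) k_gold ≈ 24.93; (b) c_gold ≈ 4.74

Break-even investment rate: n + δ = 0.01 + 0.05 = 0.06.
Golden rule sets MPK = n+δ: 0.24·2.88·k^(0.24−1) = 0.06, so k_gold = (0.24·2.88/0.06)^(1/0.76) ≈ 24.9257.
y_gold = 2.88·24.9257^0.24 ≈ 6.2314; c_gold = y_gold − 0.06·k_gold ≈ 4.7359.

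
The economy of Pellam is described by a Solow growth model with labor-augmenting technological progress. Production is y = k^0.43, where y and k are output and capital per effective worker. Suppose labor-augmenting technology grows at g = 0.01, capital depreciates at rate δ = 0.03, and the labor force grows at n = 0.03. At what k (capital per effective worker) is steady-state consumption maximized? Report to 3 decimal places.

Break-even investment rate: n + g + δ = 0.03 + 0.01 + 0.03 = 0.07.
Setting f'(k) = n+g+δ gives 0.43·k^(0.43−1) = 0.07, hence k_gold = (0.43/0.07)^(1/0.57) ≈ 24.1605.

k_gold ≈ 24.161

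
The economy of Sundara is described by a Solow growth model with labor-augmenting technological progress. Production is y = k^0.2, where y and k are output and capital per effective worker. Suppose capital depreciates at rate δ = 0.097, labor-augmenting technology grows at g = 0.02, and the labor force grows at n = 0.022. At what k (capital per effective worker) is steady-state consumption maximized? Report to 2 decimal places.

k_gold ≈ 1.58

n + g + δ = 0.022 + 0.02 + 0.097 = 0.139.
Golden rule sets MPK = n+g+δ: 0.2·k^(0.2−1) = 0.139, so k_gold = (0.2/0.139)^(1/0.8) ≈ 1.5759.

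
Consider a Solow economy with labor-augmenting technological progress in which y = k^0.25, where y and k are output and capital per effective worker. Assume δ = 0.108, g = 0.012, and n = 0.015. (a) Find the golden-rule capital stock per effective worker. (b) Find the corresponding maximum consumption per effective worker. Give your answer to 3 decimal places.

The effective depreciation rate is n + g + δ = 0.015 + 0.012 + 0.108 = 0.135.
Setting f'(k) = n+g+δ gives 0.25·k^(0.25−1) = 0.135, hence k_gold = (0.25/0.135)^(1/0.75) ≈ 2.2741.
y_gold = 2.2741^0.25 ≈ 1.2280; c_gold = y_gold − 0.135·k_gold ≈ 0.9210.

(a) k_gold ≈ 2.274; (b) c_gold ≈ 0.921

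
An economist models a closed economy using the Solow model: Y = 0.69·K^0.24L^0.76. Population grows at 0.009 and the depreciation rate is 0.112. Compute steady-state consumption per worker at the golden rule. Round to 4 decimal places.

Capital per worker breaks even when investment replaces (n + δ)·k; here n + δ = 0.121.
Golden rule sets MPK = n+δ: 0.24·0.69·k^(0.24−1) = 0.121, so k_gold = (0.24·0.69/0.121)^(1/0.76) ≈ 1.5112.
y_gold = 0.69·1.5112^0.24 ≈ 0.7619.
c_gold = y_gold − (n+δ)·k_gold = 0.7619 − 0.121·1.5112 ≈ 0.5790.

c_gold ≈ 0.5790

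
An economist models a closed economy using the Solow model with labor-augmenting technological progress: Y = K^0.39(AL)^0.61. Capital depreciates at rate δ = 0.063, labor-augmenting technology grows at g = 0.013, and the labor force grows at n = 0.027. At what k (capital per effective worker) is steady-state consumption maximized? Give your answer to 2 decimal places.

Break-even investment rate: n + g + δ = 0.027 + 0.013 + 0.063 = 0.103.
Maximizing c = f(k) − (n+g+δ)·k gives f'(k) = n+g+δ, i.e. 0.39·k^(0.39−1) = 0.103, so k_gold = (0.39/0.103)^(1/0.61) ≈ 8.8698.

k_gold ≈ 8.87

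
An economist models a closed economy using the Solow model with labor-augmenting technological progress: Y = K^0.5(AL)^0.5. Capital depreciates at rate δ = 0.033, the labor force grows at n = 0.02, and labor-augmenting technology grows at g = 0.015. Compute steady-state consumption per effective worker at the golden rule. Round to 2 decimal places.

c_gold ≈ 3.68

n + g + δ = 0.02 + 0.015 + 0.033 = 0.068.
Maximizing c = f(k) − (n+g+δ)·k gives f'(k) = n+g+δ, i.e. 0.5·k^(0.5−1) = 0.068, so k_gold = (0.5/0.068)^(1/0.5) ≈ 54.0657.
y_gold = 54.0657^0.5 ≈ 7.3529.
c_gold = y_gold − (n+g+δ)·k_gold = 7.3529 − 0.068·54.0657 ≈ 3.6765.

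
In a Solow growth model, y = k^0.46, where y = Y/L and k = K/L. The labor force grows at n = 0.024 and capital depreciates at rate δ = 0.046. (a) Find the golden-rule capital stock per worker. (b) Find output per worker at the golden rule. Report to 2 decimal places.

The effective depreciation rate is n + δ = 0.024 + 0.046 = 0.07.
Golden rule sets MPK = n+δ: 0.46·k^(0.46−1) = 0.07, so k_gold = (0.46/0.07)^(1/0.54) ≈ 32.6727.
y_gold = 32.6727^0.46 ≈ 4.9719.

(a) k_gold ≈ 32.67; (b) y_gold ≈ 4.97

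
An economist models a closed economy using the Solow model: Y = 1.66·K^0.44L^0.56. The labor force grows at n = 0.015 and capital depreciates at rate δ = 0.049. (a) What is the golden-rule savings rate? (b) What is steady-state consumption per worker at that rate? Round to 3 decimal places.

(a) s_gold = 0.440; (b) c_gold ≈ 6.296

Capital per worker breaks even when investment replaces (n + δ)·k; here n + δ = 0.064.
For Cobb-Douglas, s_gold equals capital's share: s_gold = 0.44.
Setting f'(k) = n+δ gives 0.44·1.66·k^(0.44−1) = 0.064, hence k_gold = (0.44·1.66/0.064)^(1/0.56) ≈ 77.3001.
y_gold = 1.66·77.3001^0.44 ≈ 11.2436; c_gold = (1−0.44)·y_gold ≈ 6.2964.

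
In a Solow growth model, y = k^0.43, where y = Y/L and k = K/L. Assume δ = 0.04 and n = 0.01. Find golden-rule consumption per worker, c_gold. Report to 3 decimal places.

Break-even investment rate: n + δ = 0.01 + 0.04 = 0.05.
Golden rule sets MPK = n+δ: 0.43·k^(0.43−1) = 0.05, so k_gold = (0.43/0.05)^(1/0.57) ≈ 43.5984.
y_gold = 43.5984^0.43 ≈ 5.0696.
c_gold = y_gold − (n+δ)·k_gold = 5.0696 − 0.05·43.5984 ≈ 2.8897.

c_gold ≈ 2.890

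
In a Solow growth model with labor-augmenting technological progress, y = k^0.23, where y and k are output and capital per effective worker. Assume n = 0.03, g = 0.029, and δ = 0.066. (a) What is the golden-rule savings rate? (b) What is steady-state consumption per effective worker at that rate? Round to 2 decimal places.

n + g + δ = 0.03 + 0.029 + 0.066 = 0.125.
For Cobb-Douglas, s_gold equals capital's share: s_gold = 0.23.
Setting f'(k) = n+g+δ gives 0.23·k^(0.23−1) = 0.125, hence k_gold = (0.23/0.125)^(1/0.77) ≈ 2.2076.
y_gold = 2.2076^0.23 ≈ 1.1998; c_gold = (1−0.23)·y_gold ≈ 0.9238.

(a) s_gold = 0.23; (b) c_gold ≈ 0.92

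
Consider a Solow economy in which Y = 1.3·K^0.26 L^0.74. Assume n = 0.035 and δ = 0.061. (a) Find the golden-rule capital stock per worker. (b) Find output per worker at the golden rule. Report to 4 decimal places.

(a) k_gold ≈ 5.4791; (b) y_gold ≈ 2.0231

Break-even investment rate: n + δ = 0.035 + 0.061 = 0.096.
Maximizing c = f(k) − (n+δ)·k gives f'(k) = n+δ, i.e. 0.26·1.3·k^(0.26−1) = 0.096, so k_gold = (0.26·1.3/0.096)^(1/0.74) ≈ 5.4791.
y_gold = 1.3·5.4791^0.26 ≈ 2.0231.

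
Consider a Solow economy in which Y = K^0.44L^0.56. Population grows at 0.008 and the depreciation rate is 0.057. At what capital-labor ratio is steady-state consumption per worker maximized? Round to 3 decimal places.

The effective depreciation rate is n + δ = 0.008 + 0.057 = 0.065.
Maximizing c = f(k) − (n+δ)·k gives f'(k) = n+δ, i.e. 0.44·k^(0.44−1) = 0.065, so k_gold = (0.44/0.065)^(1/0.56) ≈ 30.4163.

k_gold ≈ 30.416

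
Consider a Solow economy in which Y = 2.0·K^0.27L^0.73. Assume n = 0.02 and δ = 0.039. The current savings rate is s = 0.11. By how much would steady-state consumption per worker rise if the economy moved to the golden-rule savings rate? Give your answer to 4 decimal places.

Δc ≈ 0.4151

Break-even investment rate: n + δ = 0.02 + 0.039 = 0.059.
Current steady state (s = 0.11): k* = (0.11·2.0/0.059)^(1/0.73) ≈ 6.0670, y* = 2.0·6.0670^0.27 ≈ 3.2541, c* = (1−0.11)·3.2541 ≈ 2.8962.
Maximizing c = f(k) − (n+δ)·k gives f'(k) = n+δ, i.e. 0.27·2.0·k^(0.27−1) = 0.059, so k_gold = (0.27·2.0/0.059)^(1/0.73) ≈ 20.7578.
y_gold = 2.0·20.7578^0.27 ≈ 4.5360, c_gold = y_gold − 0.059·k_gold ≈ 3.3112.
Gain: Δc = 3.3112 − 2.8962 ≈ 0.4151.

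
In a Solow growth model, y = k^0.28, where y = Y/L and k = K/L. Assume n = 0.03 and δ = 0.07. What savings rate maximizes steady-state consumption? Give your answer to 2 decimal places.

The effective depreciation rate is n + δ = 0.03 + 0.07 = 0.1.
At the golden rule MPK = n+δ, and in any Cobb-Douglas steady state s = (n+δ)·k/y = MPK·k/y = capital's share 0.28.

s_gold = 0.28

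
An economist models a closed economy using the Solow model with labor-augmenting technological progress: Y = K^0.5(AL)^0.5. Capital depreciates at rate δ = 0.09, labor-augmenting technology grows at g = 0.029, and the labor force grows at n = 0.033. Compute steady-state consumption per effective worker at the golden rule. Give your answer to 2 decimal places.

Capital per effective worker breaks even when investment replaces (n + g + δ)·k; here n + g + δ = 0.152.
Maximizing c = f(k) − (n+g+δ)·k gives f'(k) = n+g+δ, i.e. 0.5·k^(0.5−1) = 0.152, so k_gold = (0.5/0.152)^(1/0.5) ≈ 10.8206.
y_gold = 10.8206^0.5 ≈ 3.2895.
c_gold = y_gold − (n+g+δ)·k_gold = 3.2895 − 0.152·10.8206 ≈ 1.6447.

c_gold ≈ 1.64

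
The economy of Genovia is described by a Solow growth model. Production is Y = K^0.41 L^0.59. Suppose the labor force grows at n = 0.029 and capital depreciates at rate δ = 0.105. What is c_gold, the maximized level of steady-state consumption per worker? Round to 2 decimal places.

Break-even investment rate: n + δ = 0.029 + 0.105 = 0.134.
At the golden rule the marginal product of capital equals n+δ: 0.41·k^(0.41−1) = 0.134. Solving, k_gold = (0.41/0.134)^(1/0.59) ≈ 6.6556.
y_gold = 6.6556^0.41 ≈ 2.1752.
c_gold = y_gold − (n+δ)·k_gold = 2.1752 − 0.134·6.6556 ≈ 1.2834.

c_gold ≈ 1.28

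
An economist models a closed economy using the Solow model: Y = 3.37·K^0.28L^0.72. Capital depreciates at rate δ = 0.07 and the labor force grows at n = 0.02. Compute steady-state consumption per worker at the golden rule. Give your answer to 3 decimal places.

n + δ = 0.02 + 0.07 = 0.09.
Setting f'(k) = n+δ gives 0.28·3.37·k^(0.28−1) = 0.09, hence k_gold = (0.28·3.37/0.09)^(1/0.72) ≈ 26.1471.
y_gold = 3.37·26.1471^0.28 ≈ 8.4044.
c_gold = y_gold − (n+δ)·k_gold = 8.4044 − 0.09·26.1471 ≈ 6.0512.

c_gold ≈ 6.051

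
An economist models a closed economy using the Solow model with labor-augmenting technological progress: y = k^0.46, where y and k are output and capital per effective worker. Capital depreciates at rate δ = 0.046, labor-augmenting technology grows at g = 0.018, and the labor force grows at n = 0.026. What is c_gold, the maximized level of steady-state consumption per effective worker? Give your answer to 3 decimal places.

c_gold ≈ 2.167

Capital per effective worker breaks even when investment replaces (n + g + δ)·k; here n + g + δ = 0.09.
Setting f'(k) = n+g+δ gives 0.46·k^(0.46−1) = 0.09, hence k_gold = (0.46/0.09)^(1/0.54) ≈ 20.5147.
y_gold = 20.5147^0.46 ≈ 4.0137.
c_gold = y_gold − (n+g+δ)·k_gold = 4.0137 − 0.09·20.5147 ≈ 2.1674.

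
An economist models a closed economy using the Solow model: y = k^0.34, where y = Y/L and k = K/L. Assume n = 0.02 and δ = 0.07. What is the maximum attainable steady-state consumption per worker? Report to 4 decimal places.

c_gold ≈ 1.3089

The effective depreciation rate is n + δ = 0.02 + 0.07 = 0.09.
Maximizing c = f(k) − (n+δ)·k gives f'(k) = n+δ, i.e. 0.34·k^(0.34−1) = 0.09, so k_gold = (0.34/0.09)^(1/0.66) ≈ 7.4920.
y_gold = 7.4920^0.34 ≈ 1.9832.
c_gold = y_gold − (n+δ)·k_gold = 1.9832 − 0.09·7.4920 ≈ 1.3089.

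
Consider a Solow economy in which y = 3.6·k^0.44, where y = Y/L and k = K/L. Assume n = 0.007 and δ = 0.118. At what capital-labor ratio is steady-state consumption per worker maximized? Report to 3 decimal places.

Break-even investment rate: n + δ = 0.007 + 0.118 = 0.125.
At the golden rule the marginal product of capital equals n+δ: 0.44·3.6·k^(0.44−1) = 0.125. Solving, k_gold = (0.44·3.6/0.125)^(1/0.56) ≈ 93.1894.

k_gold ≈ 93.189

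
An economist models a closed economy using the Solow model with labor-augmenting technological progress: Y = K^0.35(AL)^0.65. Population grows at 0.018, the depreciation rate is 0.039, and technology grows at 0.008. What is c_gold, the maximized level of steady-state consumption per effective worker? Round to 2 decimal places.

c_gold ≈ 1.61

n + g + δ = 0.018 + 0.008 + 0.039 = 0.065.
Golden rule sets MPK = n+g+δ: 0.35·k^(0.35−1) = 0.065, so k_gold = (0.35/0.065)^(1/0.65) ≈ 13.3307.
y_gold = 13.3307^0.35 ≈ 2.4757.
c_gold = y_gold − (n+g+δ)·k_gold = 2.4757 − 0.065·13.3307 ≈ 1.6092.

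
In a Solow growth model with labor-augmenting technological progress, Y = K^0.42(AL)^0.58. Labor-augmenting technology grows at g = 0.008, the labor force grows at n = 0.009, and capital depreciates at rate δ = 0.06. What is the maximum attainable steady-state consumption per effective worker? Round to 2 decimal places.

Capital per effective worker breaks even when investment replaces (n + g + δ)·k; here n + g + δ = 0.077.
At the golden rule the marginal product of capital equals n+g+δ: 0.42·k^(0.42−1) = 0.077. Solving, k_gold = (0.42/0.077)^(1/0.58) ≈ 18.6326.
y_gold = 18.6326^0.42 ≈ 3.4160.
c_gold = y_gold − (n+g+δ)·k_gold = 3.4160 − 0.077·18.6326 ≈ 1.9813.

c_gold ≈ 1.98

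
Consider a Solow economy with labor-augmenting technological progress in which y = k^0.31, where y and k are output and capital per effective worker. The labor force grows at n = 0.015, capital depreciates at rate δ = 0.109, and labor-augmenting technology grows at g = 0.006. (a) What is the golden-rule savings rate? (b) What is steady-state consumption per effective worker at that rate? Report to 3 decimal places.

Break-even investment rate: n + g + δ = 0.015 + 0.006 + 0.109 = 0.13.
For Cobb-Douglas, s_gold equals capital's share: s_gold = 0.31.
Setting f'(k) = n+g+δ gives 0.31·k^(0.31−1) = 0.13, hence k_gold = (0.31/0.13)^(1/0.69) ≈ 3.5236.
y_gold = 3.5236^0.31 ≈ 1.4776; c_gold = (1−0.31)·y_gold ≈ 1.0196.

(a) s_gold = 0.310; (b) c_gold ≈ 1.020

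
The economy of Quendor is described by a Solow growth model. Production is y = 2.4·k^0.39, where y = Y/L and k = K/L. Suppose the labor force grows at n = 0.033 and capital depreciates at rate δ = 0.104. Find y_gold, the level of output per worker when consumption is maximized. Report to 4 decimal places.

Capital per worker breaks even when investment replaces (n + δ)·k; here n + δ = 0.137.
Maximizing c = f(k) − (n+δ)·k gives f'(k) = n+δ, i.e. 0.39·2.4·k^(0.39−1) = 0.137, so k_gold = (0.39·2.4/0.137)^(1/0.61) ≈ 23.3412.
Output: y_gold = 2.4·k_gold^0.39 = 2.4·23.3412^0.39 ≈ 8.1993.

y_gold ≈ 8.1993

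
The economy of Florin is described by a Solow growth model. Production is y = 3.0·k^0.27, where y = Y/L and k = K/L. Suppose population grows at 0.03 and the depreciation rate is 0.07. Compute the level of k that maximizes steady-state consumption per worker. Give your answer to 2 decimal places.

The effective depreciation rate is n + δ = 0.03 + 0.07 = 0.1.
At the golden rule the marginal product of capital equals n+δ: 0.27·3.0·k^(0.27−1) = 0.1. Solving, k_gold = (0.27·3.0/0.1)^(1/0.73) ≈ 17.5590.

k_gold ≈ 17.56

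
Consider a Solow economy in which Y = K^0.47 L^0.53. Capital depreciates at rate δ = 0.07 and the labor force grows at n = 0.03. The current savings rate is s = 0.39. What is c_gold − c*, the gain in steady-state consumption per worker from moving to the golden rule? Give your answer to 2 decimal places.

Capital per worker breaks even when investment replaces (n + δ)·k; here n + δ = 0.1.
Current steady state (s = 0.39): k* = (0.39/0.1)^(1/0.53) ≈ 13.0382, y* = 13.0382^0.47 ≈ 3.3431, c* = (1−0.39)·3.3431 ≈ 2.0393.
Setting f'(k) = n+δ gives 0.47·k^(0.47−1) = 0.1, hence k_gold = (0.47/0.1)^(1/0.53) ≈ 18.5400.
y_gold = 18.5400^0.47 ≈ 3.9447, c_gold = y_gold − 0.1·k_gold ≈ 2.0907.
Gain: Δc = 2.0907 − 2.0393 ≈ 0.0514.

Δc ≈ 0.05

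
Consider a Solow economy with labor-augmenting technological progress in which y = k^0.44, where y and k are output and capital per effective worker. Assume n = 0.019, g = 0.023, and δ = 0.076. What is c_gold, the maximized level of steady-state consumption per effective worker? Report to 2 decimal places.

c_gold ≈ 1.57

Break-even investment rate: n + g + δ = 0.019 + 0.023 + 0.076 = 0.118.
Maximizing c = f(k) − (n+g+δ)·k gives f'(k) = n+g+δ, i.e. 0.44·k^(0.44−1) = 0.118, so k_gold = (0.44/0.118)^(1/0.56) ≈ 10.4873.
y_gold = 10.4873^0.44 ≈ 2.8125.
c_gold = y_gold − (n+g+δ)·k_gold = 2.8125 − 0.118·10.4873 ≈ 1.5750.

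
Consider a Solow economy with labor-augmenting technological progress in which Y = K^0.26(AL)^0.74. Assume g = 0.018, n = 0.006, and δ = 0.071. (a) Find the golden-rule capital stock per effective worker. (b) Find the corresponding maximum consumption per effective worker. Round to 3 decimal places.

(a) k_gold ≈ 3.898; (b) c_gold ≈ 1.054

Capital per effective worker breaks even when investment replaces (n + g + δ)·k; here n + g + δ = 0.095.
At the golden rule the marginal product of capital equals n+g+δ: 0.26·k^(0.26−1) = 0.095. Solving, k_gold = (0.26/0.095)^(1/0.74) ≈ 3.8983.
y_gold = 3.8983^0.26 ≈ 1.4244; c_gold = y_gold − 0.095·k_gold ≈ 1.0540.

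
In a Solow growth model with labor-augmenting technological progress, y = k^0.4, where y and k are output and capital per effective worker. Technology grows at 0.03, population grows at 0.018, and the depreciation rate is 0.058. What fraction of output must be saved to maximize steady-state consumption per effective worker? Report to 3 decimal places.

n + g + δ = 0.018 + 0.03 + 0.058 = 0.106.
At the golden rule MPK = n+g+δ, and in any Cobb-Douglas steady state s = (n+g+δ)·k/y = MPK·k/y = capital's share 0.4.

s_gold = 0.400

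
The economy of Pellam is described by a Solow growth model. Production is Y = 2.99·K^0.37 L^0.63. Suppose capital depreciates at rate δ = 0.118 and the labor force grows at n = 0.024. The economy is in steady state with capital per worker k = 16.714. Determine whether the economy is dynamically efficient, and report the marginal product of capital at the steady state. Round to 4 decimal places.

dynamically efficient; MPK ≈ 0.1876

Capital per worker breaks even when investment replaces (n + δ)·k; here n + δ = 0.142.
MPK = 0.37·2.99·k^(0.37−1) = 0.37·2.99·16.714^(-0.63) ≈ 0.1876.
MPK > 0.142, so the economy is dynamically efficient (under-saving).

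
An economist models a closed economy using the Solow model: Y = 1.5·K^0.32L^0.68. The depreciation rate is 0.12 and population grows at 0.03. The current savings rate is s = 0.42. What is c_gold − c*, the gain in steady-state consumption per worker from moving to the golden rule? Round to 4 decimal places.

Δc ≈ 0.0540

Capital per worker breaks even when investment replaces (n + δ)·k; here n + δ = 0.15.
Current steady state (s = 0.42): k* = (0.42·1.5/0.15)^(1/0.68) ≈ 8.2517, y* = 1.5·8.2517^0.32 ≈ 2.9470, c* = (1−0.42)·2.9470 ≈ 1.7093.
Setting f'(k) = n+δ gives 0.32·1.5·k^(0.32−1) = 0.15, hence k_gold = (0.32·1.5/0.15)^(1/0.68) ≈ 5.5318.
y_gold = 1.5·5.5318^0.32 ≈ 2.5930, c_gold = y_gold − 0.15·k_gold ≈ 1.7633.
Gain: Δc = 1.7633 − 1.7093 ≈ 0.0540.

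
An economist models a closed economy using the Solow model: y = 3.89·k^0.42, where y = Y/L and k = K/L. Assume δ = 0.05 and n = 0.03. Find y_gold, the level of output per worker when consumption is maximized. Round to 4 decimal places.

y_gold ≈ 34.5660

The effective depreciation rate is n + δ = 0.03 + 0.05 = 0.08.
At the golden rule the marginal product of capital equals n+δ: 0.42·3.89·k^(0.42−1) = 0.08. Solving, k_gold = (0.42·3.89/0.08)^(1/0.58) ≈ 181.4715.
Output: y_gold = 3.89·k_gold^0.42 = 3.89·181.4715^0.42 ≈ 34.5660.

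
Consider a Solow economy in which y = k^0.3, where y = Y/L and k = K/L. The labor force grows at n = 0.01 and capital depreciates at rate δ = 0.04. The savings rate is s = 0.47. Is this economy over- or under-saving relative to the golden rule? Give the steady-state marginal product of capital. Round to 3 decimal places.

over-saving; MPK ≈ 0.032

The effective depreciation rate is n + δ = 0.01 + 0.04 = 0.05.
Steady-state k*: s·k^0.3 = 0.05·k gives k* = (0.47/0.05)^(1/0.7) ≈ 24.5574.
MPK = 0.3·24.5574^(-0.7) ≈ 0.0319.
MPK < n+δ = 0.05, so the economy is dynamically inefficient (over-saving).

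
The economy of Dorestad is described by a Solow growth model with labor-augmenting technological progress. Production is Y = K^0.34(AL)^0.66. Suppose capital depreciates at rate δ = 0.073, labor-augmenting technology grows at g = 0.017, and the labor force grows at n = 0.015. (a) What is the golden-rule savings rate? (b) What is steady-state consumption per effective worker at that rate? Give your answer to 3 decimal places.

The effective depreciation rate is n + g + δ = 0.015 + 0.017 + 0.073 = 0.105.
For Cobb-Douglas, s_gold equals capital's share: s_gold = 0.34.
Setting f'(k) = n+g+δ gives 0.34·k^(0.34−1) = 0.105, hence k_gold = (0.34/0.105)^(1/0.66) ≈ 5.9315.
y_gold = 5.9315^0.34 ≈ 1.8318; c_gold = (1−0.34)·y_gold ≈ 1.2090.

(a) s_gold = 0.340; (b) c_gold ≈ 1.209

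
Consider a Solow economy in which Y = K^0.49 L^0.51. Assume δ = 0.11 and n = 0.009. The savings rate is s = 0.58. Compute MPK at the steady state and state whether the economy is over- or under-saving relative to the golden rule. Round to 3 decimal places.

Capital per worker breaks even when investment replaces (n + δ)·k; here n + δ = 0.119.
Steady-state k*: s·k^0.49 = 0.119·k gives k* = (0.58/0.119)^(1/0.51) ≈ 22.3247.
MPK = 0.49·22.3247^(-0.51) ≈ 0.1005.
MPK < n+δ = 0.119, so the economy is dynamically inefficient (over-saving).

over-saving; MPK ≈ 0.101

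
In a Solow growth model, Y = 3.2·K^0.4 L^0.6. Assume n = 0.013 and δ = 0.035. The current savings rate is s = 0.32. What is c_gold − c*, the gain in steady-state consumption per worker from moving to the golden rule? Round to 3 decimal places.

Capital per worker breaks even when investment replaces (n + δ)·k; here n + δ = 0.048.
Current steady state (s = 0.32): k* = (0.32·3.2/0.048)^(1/0.6) ≈ 164.0960, y* = 3.2·164.0960^0.4 ≈ 24.6144, c* = (1−0.32)·24.6144 ≈ 16.7378.
Maximizing c = f(k) − (n+δ)·k gives f'(k) = n+δ, i.e. 0.4·3.2·k^(0.4−1) = 0.048, so k_gold = (0.4·3.2/0.048)^(1/0.6) ≈ 238.0206.
y_gold = 3.2·238.0206^0.4 ≈ 28.5625, c_gold = y_gold − 0.048·k_gold ≈ 17.1375.
Gain: Δc = 17.1375 − 16.7378 ≈ 0.3997.

Δc ≈ 0.400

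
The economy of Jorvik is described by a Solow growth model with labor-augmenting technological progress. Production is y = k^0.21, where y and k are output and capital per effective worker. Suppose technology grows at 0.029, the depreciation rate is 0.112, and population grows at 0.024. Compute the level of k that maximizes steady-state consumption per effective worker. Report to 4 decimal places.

Capital per effective worker breaks even when investment replaces (n + g + δ)·k; here n + g + δ = 0.165.
Maximizing c = f(k) − (n+g+δ)·k gives f'(k) = n+g+δ, i.e. 0.21·k^(0.21−1) = 0.165, so k_gold = (0.21/0.165)^(1/0.79) ≈ 1.3570.

k_gold ≈ 1.3570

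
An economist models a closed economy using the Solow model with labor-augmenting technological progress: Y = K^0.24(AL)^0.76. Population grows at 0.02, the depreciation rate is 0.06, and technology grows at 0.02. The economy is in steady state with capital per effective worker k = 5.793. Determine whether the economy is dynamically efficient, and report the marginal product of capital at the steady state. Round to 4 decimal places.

dynamically inefficient; MPK ≈ 0.0632

Break-even investment rate: n + g + δ = 0.02 + 0.02 + 0.06 = 0.1.
MPK = 0.24·k^(0.24−1) = 0.24·5.793^(-0.76) ≈ 0.0632.
MPK < 0.1, so the economy is dynamically inefficient (over-saving).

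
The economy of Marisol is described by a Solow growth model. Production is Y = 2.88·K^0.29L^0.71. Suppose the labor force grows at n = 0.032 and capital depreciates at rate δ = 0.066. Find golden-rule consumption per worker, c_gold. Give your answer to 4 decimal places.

c_gold ≈ 4.9061

n + δ = 0.032 + 0.066 = 0.098.
Golden rule sets MPK = n+δ: 0.29·2.88·k^(0.29−1) = 0.098, so k_gold = (0.29·2.88/0.098)^(1/0.71) ≈ 20.4482.
y_gold = 2.88·20.4482^0.29 ≈ 6.9101.
c_gold = y_gold − (n+δ)·k_gold = 6.9101 − 0.098·20.4482 ≈ 4.9061.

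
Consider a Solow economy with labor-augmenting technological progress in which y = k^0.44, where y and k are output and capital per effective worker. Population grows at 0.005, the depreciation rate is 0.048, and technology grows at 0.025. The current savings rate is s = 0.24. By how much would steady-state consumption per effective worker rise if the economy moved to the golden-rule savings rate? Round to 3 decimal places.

Δc ≈ 0.342

Capital per effective worker breaks even when investment replaces (n + g + δ)·k; here n + g + δ = 0.078.
Current steady state (s = 0.24): k* = (0.24/0.078)^(1/0.56) ≈ 7.4411, y* = 7.4411^0.44 ≈ 2.4184, c* = (1−0.24)·2.4184 ≈ 1.8380.
Golden rule sets MPK = n+g+δ: 0.44·k^(0.44−1) = 0.078, so k_gold = (0.44/0.078)^(1/0.56) ≈ 21.9640.
y_gold = 21.9640^0.44 ≈ 3.8936, c_gold = y_gold − 0.078·k_gold ≈ 2.1804.
Gain: Δc = 2.1804 − 1.8380 ≈ 0.3425.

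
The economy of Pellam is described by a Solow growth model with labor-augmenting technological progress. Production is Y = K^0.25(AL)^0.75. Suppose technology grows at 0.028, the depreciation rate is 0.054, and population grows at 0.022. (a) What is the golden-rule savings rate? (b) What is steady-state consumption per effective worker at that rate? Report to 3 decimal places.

Break-even investment rate: n + g + δ = 0.022 + 0.028 + 0.054 = 0.104.
For Cobb-Douglas, s_gold equals capital's share: s_gold = 0.25.
Maximizing c = f(k) − (n+g+δ)·k gives f'(k) = n+g+δ, i.e. 0.25·k^(0.25−1) = 0.104, so k_gold = (0.25/0.104)^(1/0.75) ≈ 3.2201.
y_gold = 3.2201^0.25 ≈ 1.3396; c_gold = (1−0.25)·y_gold ≈ 1.0047.

(a) s_gold = 0.250; (b) c_gold ≈ 1.005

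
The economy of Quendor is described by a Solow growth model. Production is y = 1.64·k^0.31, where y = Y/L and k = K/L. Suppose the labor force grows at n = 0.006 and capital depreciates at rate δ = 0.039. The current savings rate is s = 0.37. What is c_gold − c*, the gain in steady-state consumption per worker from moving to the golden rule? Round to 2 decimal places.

Δc ≈ 0.04

Break-even investment rate: n + δ = 0.006 + 0.039 = 0.045.
Current steady state (s = 0.37): k* = (0.37·1.64/0.045)^(1/0.69) ≈ 43.3950, y* = 1.64·43.3950^0.31 ≈ 5.2778, c* = (1−0.37)·5.2778 ≈ 3.3250.
Setting f'(k) = n+δ gives 0.31·1.64·k^(0.31−1) = 0.045, hence k_gold = (0.31·1.64/0.045)^(1/0.69) ≈ 33.5797.
y_gold = 1.64·33.5797^0.31 ≈ 4.8745, c_gold = y_gold − 0.045·k_gold ≈ 3.3634.
Gain: Δc = 3.3634 − 3.3250 ≈ 0.0384.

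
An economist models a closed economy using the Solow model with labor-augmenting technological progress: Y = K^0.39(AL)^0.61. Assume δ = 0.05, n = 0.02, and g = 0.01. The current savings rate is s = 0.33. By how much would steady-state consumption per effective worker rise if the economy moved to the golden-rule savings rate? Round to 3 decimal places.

Capital per effective worker breaks even when investment replaces (n + g + δ)·k; here n + g + δ = 0.08.
Current steady state (s = 0.33): k* = (0.33/0.08)^(1/0.61) ≈ 10.2068, y* = 10.2068^0.39 ≈ 2.4744, c* = (1−0.33)·2.4744 ≈ 1.6578.
Golden rule sets MPK = n+g+δ: 0.39·k^(0.39−1) = 0.08, so k_gold = (0.39/0.08)^(1/0.61) ≈ 13.4223.
y_gold = 13.4223^0.39 ≈ 2.7533, c_gold = y_gold − 0.08·k_gold ≈ 1.6795.
Gain: Δc = 1.6795 − 1.6578 ≈ 0.0217.

Δc ≈ 0.022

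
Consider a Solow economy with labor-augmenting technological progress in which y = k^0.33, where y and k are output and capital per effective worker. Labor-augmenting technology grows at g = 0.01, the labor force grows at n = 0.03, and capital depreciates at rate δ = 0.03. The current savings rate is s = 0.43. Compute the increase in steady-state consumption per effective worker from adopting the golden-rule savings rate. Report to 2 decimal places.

Δc ≈ 0.04

The effective depreciation rate is n + g + δ = 0.03 + 0.01 + 0.03 = 0.07.
Current steady state (s = 0.43): k* = (0.43/0.07)^(1/0.67) ≈ 15.0201, y* = 15.0201^0.33 ≈ 2.4451, c* = (1−0.43)·2.4451 ≈ 1.3937.
At the golden rule the marginal product of capital equals n+g+δ: 0.33·k^(0.33−1) = 0.07. Solving, k_gold = (0.33/0.07)^(1/0.67) ≈ 10.1181.
y_gold = 10.1181^0.33 ≈ 2.1463, c_gold = y_gold − 0.07·k_gold ≈ 1.4380.
Gain: Δc = 1.4380 − 1.3937 ≈ 0.0443.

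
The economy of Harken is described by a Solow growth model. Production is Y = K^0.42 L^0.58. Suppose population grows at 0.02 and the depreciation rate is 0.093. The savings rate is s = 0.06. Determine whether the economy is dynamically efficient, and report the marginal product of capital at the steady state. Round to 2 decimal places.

dynamically efficient; MPK ≈ 0.79

Break-even investment rate: n + δ = 0.02 + 0.093 = 0.113.
Steady-state k*: s·k^0.42 = 0.113·k gives k* = (0.06/0.113)^(1/0.58) ≈ 0.3357.
MPK = 0.42·0.3357^(-0.58) ≈ 0.7910.
MPK > n+δ = 0.113, so the economy is dynamically efficient (under-saving).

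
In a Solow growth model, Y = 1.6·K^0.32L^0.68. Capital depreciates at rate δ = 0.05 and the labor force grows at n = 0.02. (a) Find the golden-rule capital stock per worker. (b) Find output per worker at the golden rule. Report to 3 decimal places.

(a) k_gold ≈ 18.657; (b) y_gold ≈ 4.081

The effective depreciation rate is n + δ = 0.02 + 0.05 = 0.07.
At the golden rule the marginal product of capital equals n+δ: 0.32·1.6·k^(0.32−1) = 0.07. Solving, k_gold = (0.32·1.6/0.07)^(1/0.68) ≈ 18.6570.
y_gold = 1.6·18.6570^0.32 ≈ 4.0812.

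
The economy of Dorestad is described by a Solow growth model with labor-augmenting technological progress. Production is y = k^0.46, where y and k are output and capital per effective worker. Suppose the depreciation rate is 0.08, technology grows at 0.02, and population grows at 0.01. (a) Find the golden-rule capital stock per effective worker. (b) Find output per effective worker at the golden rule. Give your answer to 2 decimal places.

n + g + δ = 0.01 + 0.02 + 0.08 = 0.11.
Golden rule sets MPK = n+g+δ: 0.46·k^(0.46−1) = 0.11, so k_gold = (0.46/0.11)^(1/0.54) ≈ 14.1474.
y_gold = 14.1474^0.46 ≈ 3.3831.

(a) k_gold ≈ 14.15; (b) y_gold ≈ 3.38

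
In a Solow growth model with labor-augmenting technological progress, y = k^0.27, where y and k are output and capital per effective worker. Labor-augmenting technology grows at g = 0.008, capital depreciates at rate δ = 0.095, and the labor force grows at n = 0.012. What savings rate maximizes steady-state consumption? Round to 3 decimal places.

Capital per effective worker breaks even when investment replaces (n + g + δ)·k; here n + g + δ = 0.115.
At the golden rule MPK = n+g+δ, and in any Cobb-Douglas steady state s = (n+g+δ)·k/y = MPK·k/y = capital's share 0.27.

s_gold = 0.270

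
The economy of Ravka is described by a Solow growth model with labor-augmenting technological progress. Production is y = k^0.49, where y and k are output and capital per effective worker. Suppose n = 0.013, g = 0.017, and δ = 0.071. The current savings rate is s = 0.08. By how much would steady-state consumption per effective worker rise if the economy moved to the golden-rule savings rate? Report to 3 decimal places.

Δc ≈ 1.590

n + g + δ = 0.013 + 0.017 + 0.071 = 0.101.
Current steady state (s = 0.08): k* = (0.08/0.101)^(1/0.51) ≈ 0.6332, y* = 0.6332^0.49 ≈ 0.7994, c* = (1−0.08)·0.7994 ≈ 0.7354.
Golden rule sets MPK = n+g+δ: 0.49·k^(0.49−1) = 0.101, so k_gold = (0.49/0.101)^(1/0.51) ≈ 22.1234.
y_gold = 22.1234^0.49 ≈ 4.5601, c_gold = y_gold − 0.101·k_gold ≈ 2.3257.
Gain: Δc = 2.3257 − 0.7354 ≈ 1.5903.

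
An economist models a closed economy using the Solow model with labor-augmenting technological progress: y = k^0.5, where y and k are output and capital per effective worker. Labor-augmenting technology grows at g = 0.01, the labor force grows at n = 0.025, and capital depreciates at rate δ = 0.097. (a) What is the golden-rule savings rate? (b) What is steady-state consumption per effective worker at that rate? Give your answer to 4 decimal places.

n + g + δ = 0.025 + 0.01 + 0.097 = 0.132.
For Cobb-Douglas, s_gold equals capital's share: s_gold = 0.5.
At the golden rule the marginal product of capital equals n+g+δ: 0.5·k^(0.5−1) = 0.132. Solving, k_gold = (0.5/0.132)^(1/0.5) ≈ 14.3480.
y_gold = 14.3480^0.5 ≈ 3.7879; c_gold = (1−0.5)·y_gold ≈ 1.8939.

(a) s_gold = 0.5000; (b) c_gold ≈ 1.8939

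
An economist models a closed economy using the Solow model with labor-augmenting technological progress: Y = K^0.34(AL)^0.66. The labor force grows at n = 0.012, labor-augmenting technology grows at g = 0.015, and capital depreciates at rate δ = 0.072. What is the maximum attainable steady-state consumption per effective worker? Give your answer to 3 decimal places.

Break-even investment rate: n + g + δ = 0.012 + 0.015 + 0.072 = 0.099.
Golden rule sets MPK = n+g+δ: 0.34·k^(0.34−1) = 0.099, so k_gold = (0.34/0.099)^(1/0.66) ≈ 6.4846.
y_gold = 6.4846^0.34 ≈ 1.8882.
c_gold = y_gold − (n+g+δ)·k_gold = 1.8882 − 0.099·6.4846 ≈ 1.2462.

c_gold ≈ 1.246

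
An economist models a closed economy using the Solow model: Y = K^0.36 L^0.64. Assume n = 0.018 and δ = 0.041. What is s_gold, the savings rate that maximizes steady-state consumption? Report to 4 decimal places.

Capital per worker breaks even when investment replaces (n + δ)·k; here n + δ = 0.059.
At the golden rule MPK = n+δ, and in any Cobb-Douglas steady state s = (n+δ)·k/y = MPK·k/y = capital's share 0.36.

s_gold = 0.3600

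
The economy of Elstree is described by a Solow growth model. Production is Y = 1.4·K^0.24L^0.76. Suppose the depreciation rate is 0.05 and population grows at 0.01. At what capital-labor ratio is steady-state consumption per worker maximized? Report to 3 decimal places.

n + δ = 0.01 + 0.05 = 0.06.
Maximizing c = f(k) − (n+δ)·k gives f'(k) = n+δ, i.e. 0.24·1.4·k^(0.24−1) = 0.06, so k_gold = (0.24·1.4/0.06)^(1/0.76) ≈ 9.6485.

k_gold ≈ 9.648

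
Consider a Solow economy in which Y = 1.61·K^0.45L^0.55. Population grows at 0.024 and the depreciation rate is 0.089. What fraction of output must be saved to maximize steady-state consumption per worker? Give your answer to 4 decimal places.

The effective depreciation rate is n + δ = 0.024 + 0.089 = 0.113.
At the golden rule MPK = n+δ, and in any Cobb-Douglas steady state s = (n+δ)·k/y = MPK·k/y = capital's share 0.45.

s_gold = 0.4500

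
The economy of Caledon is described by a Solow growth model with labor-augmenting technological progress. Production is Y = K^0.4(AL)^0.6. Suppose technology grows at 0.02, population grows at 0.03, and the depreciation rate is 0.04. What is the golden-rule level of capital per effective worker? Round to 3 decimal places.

k_gold ≈ 12.014

The effective depreciation rate is n + g + δ = 0.03 + 0.02 + 0.04 = 0.09.
Maximizing c = f(k) − (n+g+δ)·k gives f'(k) = n+g+δ, i.e. 0.4·k^(0.4−1) = 0.09, so k_gold = (0.4/0.09)^(1/0.6) ≈ 12.0142.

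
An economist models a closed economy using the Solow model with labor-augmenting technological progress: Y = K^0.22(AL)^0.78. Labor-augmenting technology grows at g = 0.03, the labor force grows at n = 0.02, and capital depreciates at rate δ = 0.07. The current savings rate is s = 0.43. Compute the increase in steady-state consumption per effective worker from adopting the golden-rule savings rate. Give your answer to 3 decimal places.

The effective depreciation rate is n + g + δ = 0.02 + 0.03 + 0.07 = 0.12.
Current steady state (s = 0.43): k* = (0.43/0.12)^(1/0.78) ≈ 5.1360, y* = 5.1360^0.22 ≈ 1.4333, c* = (1−0.43)·1.4333 ≈ 0.8170.
Golden rule sets MPK = n+g+δ: 0.22·k^(0.22−1) = 0.12, so k_gold = (0.22/0.12)^(1/0.78) ≈ 2.1751.
y_gold = 2.1751^0.22 ≈ 1.1864, c_gold = y_gold − 0.12·k_gold ≈ 0.9254.
Gain: Δc = 0.9254 − 0.8170 ≈ 0.1084.

Δc ≈ 0.108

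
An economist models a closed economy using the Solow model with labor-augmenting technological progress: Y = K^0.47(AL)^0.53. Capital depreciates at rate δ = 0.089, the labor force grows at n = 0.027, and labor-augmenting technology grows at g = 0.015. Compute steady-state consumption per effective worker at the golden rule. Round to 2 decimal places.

c_gold ≈ 1.65

The effective depreciation rate is n + g + δ = 0.027 + 0.015 + 0.089 = 0.131.
Maximizing c = f(k) − (n+g+δ)·k gives f'(k) = n+g+δ, i.e. 0.47·k^(0.47−1) = 0.131, so k_gold = (0.47/0.131)^(1/0.53) ≈ 11.1389.
y_gold = 11.1389^0.47 ≈ 3.1047.
c_gold = y_gold − (n+g+δ)·k_gold = 3.1047 − 0.131·11.1389 ≈ 1.6455.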